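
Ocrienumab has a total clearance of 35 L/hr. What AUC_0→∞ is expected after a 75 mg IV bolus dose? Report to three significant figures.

AUC = 2.14 mg/L·hr

AUC_0→∞ = Dose_iv / CL
        = 75 / 35 = 2.14286 mg/L·hr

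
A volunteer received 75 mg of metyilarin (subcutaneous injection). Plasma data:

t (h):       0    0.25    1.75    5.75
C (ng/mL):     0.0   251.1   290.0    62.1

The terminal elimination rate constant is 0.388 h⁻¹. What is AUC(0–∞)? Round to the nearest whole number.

AUC = 1301 ng/mL·h

Trapezoidal AUC_0→5.75:
  [0→0.25]: (0.0+251.1)/2 × 0.25 = 31.3875
  [0.25→1.75]: (251.1+290.0)/2 × 1.5 = 405.825
  [1.75→5.75]: (290.0+62.1)/2 × 4 = 704.2
  Sum = 1141.4125 ng/mL·h
Extrapolated tail: C_last / k_e = 62.1 / 0.388 = 160.052
AUC_0→∞ = 1141.4125 + 160.052 = 1301.4645 ng/mL·h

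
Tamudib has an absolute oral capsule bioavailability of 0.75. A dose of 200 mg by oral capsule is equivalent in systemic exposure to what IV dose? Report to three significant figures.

D_iv = 150 mg

Systemic exposure from an extravascular dose = F × D_ev, so the equivalent IV dose is F × D_ev.
D_iv = F × D_ev = 0.75 × 200 = 150 mg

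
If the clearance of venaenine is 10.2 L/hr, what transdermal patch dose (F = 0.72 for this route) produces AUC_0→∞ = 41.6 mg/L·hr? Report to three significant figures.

Dose = CL × AUC_0→∞ / F
     = 10.2 × 41.6 / 0.72 = 589.333 mg

Dose = 589 mg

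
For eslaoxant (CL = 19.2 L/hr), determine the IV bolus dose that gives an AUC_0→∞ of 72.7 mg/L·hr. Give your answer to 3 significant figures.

Dose = 1400 mg

Dose_iv = CL × AUC_0→∞
     = 19.2 × 72.7 = 1395.84 mg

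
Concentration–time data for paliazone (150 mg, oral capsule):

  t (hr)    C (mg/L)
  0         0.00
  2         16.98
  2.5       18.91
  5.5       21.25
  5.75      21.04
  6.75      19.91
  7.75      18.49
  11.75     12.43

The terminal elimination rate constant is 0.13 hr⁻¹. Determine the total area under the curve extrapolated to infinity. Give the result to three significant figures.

AUC = 289 mg/L·hr

Trapezoidal AUC_0→11.75:
  [0→2]: (0.00+16.98)/2 × 2 = 16.98
  [2→2.5]: (16.98+18.91)/2 × 0.5 = 8.9725
  [2.5→5.5]: (18.91+21.25)/2 × 3 = 60.24
  [5.5→5.75]: (21.25+21.04)/2 × 0.25 = 5.28625
  [5.75→6.75]: (21.04+19.91)/2 × 1 = 20.475
  [6.75→7.75]: (19.91+18.49)/2 × 1 = 19.2
  [7.75→11.75]: (18.49+12.43)/2 × 4 = 61.84
  Sum = 192.99375 mg/L·hr
Extrapolated tail: C_last / k_e = 12.43 / 0.13 = 95.615
AUC_0→∞ = 192.99375 + 95.615 = 288.60875 mg/L·hr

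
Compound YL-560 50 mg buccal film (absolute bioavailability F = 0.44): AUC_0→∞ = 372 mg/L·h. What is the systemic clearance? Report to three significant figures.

CL = 0.0591 L/h

CL = F × Dose / AUC_0→∞
   = 0.44 × 50 / 372 = 0.0591398 L/h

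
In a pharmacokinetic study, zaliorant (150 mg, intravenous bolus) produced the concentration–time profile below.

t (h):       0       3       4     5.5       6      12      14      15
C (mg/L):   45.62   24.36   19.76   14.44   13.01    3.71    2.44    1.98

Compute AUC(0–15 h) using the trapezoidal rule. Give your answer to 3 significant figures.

Trapezoidal AUC_0→15:
  [0→3]: (45.62+24.36)/2 × 3 = 104.97
  [3→4]: (24.36+19.76)/2 × 1 = 22.06
  [4→5.5]: (19.76+14.44)/2 × 1.5 = 25.65
  [5.5→6]: (14.44+13.01)/2 × 0.5 = 6.8625
  [6→12]: (13.01+3.71)/2 × 6 = 50.16
  [12→14]: (3.71+2.44)/2 × 2 = 6.15
  [14→15]: (2.44+1.98)/2 × 1 = 2.21
  Sum = 218.0625 mg/L·h

AUC = 218 mg/L·h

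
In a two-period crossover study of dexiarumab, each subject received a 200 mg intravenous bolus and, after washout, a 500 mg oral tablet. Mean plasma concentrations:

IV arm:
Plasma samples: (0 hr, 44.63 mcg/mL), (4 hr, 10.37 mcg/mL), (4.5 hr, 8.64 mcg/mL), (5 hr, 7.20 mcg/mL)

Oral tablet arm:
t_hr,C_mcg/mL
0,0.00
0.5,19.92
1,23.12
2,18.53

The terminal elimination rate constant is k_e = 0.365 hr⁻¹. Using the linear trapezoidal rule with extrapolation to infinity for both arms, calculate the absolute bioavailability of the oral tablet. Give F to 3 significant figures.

F = 0.252

Trapezoidal AUC_0→5 (IV):
  [0→4]: (44.63+10.37)/2 × 4 = 110.0
  [4→4.5]: (10.37+8.64)/2 × 0.5 = 4.7525
  [4.5→5]: (8.64+7.20)/2 × 0.5 = 3.96
  Sum = 118.7125 mcg/mL·hr
IV tail: 7.20/0.365 = 19.726; AUC_iv,0→∞ = 118.7125 + 19.726 = 138.4385 mcg/mL·hr
Trapezoidal AUC_0→2 (oral tablet):
  [0→0.5]: (0.00+19.92)/2 × 0.5 = 4.98
  [0.5→1]: (19.92+23.12)/2 × 0.5 = 10.76
  [1→2]: (23.12+18.53)/2 × 1 = 20.825
  Sum = 36.565 mcg/mL·hr
oral tablet tail: 18.53/0.365 = 50.767; AUC_ev,0→∞ = 36.565 + 50.767 = 87.332 mcg/mL·hr
F = (AUC_ev/D_ev)/(AUC_iv/D_iv) = (87.332/500)/(138.4385/200) = 0.174664/0.6921925 = 0.2523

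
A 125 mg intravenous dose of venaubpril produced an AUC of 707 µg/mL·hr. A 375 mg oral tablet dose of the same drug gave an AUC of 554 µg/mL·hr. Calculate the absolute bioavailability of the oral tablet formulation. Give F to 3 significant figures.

F = 0.261

F = (AUC_ev / D_ev) / (AUC_iv / D_iv)
  = (554/375) / (707/125)
  = 1.47733 / 5.656 = 0.2612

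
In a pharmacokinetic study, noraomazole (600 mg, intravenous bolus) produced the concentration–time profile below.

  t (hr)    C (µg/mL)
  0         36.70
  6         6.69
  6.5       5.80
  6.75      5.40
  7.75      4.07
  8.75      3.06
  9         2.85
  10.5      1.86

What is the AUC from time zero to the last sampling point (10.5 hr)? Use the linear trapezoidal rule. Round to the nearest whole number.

Trapezoidal AUC_0→10.5:
  [0→6]: (36.70+6.69)/2 × 6 = 130.17
  [6→6.5]: (6.69+5.80)/2 × 0.5 = 3.1225
  [6.5→6.75]: (5.80+5.40)/2 × 0.25 = 1.4
  [6.75→7.75]: (5.40+4.07)/2 × 1 = 4.735
  [7.75→8.75]: (4.07+3.06)/2 × 1 = 3.565
  [8.75→9]: (3.06+2.85)/2 × 0.25 = 0.73875
  [9→10.5]: (2.85+1.86)/2 × 1.5 = 3.5325
  Sum = 147.26375 µg/mL·hr

AUC = 147 µg/mL·hr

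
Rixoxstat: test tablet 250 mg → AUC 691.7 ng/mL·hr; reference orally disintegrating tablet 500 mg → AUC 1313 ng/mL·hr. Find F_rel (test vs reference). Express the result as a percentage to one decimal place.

F_rel = (AUC_test/D_test) / (AUC_ref/D_ref)
      = (691.7/250) / (1313/500)
      = 2.7668 / 2.626 = 1.0536 = 105.36%

F_rel = 105.4%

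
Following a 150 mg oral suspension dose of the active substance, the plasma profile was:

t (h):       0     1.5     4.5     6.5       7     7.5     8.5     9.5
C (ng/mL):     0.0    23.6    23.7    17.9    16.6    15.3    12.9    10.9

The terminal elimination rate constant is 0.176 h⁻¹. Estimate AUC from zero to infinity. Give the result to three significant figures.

AUC = 235 ng/mL·h

Trapezoidal AUC_0→9.5:
  [0→1.5]: (0.0+23.6)/2 × 1.5 = 17.7
  [1.5→4.5]: (23.6+23.7)/2 × 3 = 70.95
  [4.5→6.5]: (23.7+17.9)/2 × 2 = 41.6
  [6.5→7]: (17.9+16.6)/2 × 0.5 = 8.625
  [7→7.5]: (16.6+15.3)/2 × 0.5 = 7.975
  [7.5→8.5]: (15.3+12.9)/2 × 1 = 14.1
  [8.5→9.5]: (12.9+10.9)/2 × 1 = 11.9
  Sum = 172.85 ng/mL·h
Extrapolated tail: C_last / k_e = 10.9 / 0.176 = 61.932
AUC_0→∞ = 172.85 + 61.932 = 234.782 ng/mL·h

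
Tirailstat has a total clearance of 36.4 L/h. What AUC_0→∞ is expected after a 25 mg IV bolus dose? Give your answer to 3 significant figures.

AUC = 0.687 mg/L·h

AUC_0→∞ = Dose_iv / CL
        = 25 / 36.4 = 0.686813 mg/L·h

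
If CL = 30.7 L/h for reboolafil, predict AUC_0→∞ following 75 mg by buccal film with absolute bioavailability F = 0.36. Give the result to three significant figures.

AUC = 0.879 mg/L·h

AUC_0→∞ = F × Dose / CL
        = 0.36 × 75 / 30.7 = 0.879479 mg/L·h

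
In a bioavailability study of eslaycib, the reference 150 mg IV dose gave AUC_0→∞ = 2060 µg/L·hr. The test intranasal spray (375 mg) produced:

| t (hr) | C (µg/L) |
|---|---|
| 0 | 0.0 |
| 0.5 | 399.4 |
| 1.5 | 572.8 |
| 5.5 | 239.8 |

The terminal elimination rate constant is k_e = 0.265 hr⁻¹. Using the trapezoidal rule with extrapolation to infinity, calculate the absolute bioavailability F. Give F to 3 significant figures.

F = 0.605

Trapezoidal AUC_0→5.5 (intranasal spray):
  [0→0.5]: (0.0+399.4)/2 × 0.5 = 99.85
  [0.5→1.5]: (399.4+572.8)/2 × 1 = 486.1
  [1.5→5.5]: (572.8+239.8)/2 × 4 = 1625.2
  Sum = 2211.15 µg/L·hr
Tail: C_last/k_e = 239.8/0.265 = 904.906
AUC_0→∞ (intranasal spray) = 2211.15 + 904.906 = 3116.056 µg/L·hr
F = (AUC_ev/D_ev)/(AUC_iv/D_iv) = (3116.056/375)/(2060/150) = 8.30948/13.7333 = 0.6051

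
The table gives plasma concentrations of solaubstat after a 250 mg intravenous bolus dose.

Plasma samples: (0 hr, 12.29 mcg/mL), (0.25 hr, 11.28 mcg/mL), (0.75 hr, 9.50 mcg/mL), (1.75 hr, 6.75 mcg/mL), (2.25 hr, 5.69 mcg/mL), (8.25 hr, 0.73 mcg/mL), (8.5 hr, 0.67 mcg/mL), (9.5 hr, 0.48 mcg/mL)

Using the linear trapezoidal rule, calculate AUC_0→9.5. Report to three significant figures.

Trapezoidal AUC_0→9.5:
  [0→0.25]: (12.29+11.28)/2 × 0.25 = 2.94625
  [0.25→0.75]: (11.28+9.50)/2 × 0.5 = 5.195
  [0.75→1.75]: (9.50+6.75)/2 × 1 = 8.125
  [1.75→2.25]: (6.75+5.69)/2 × 0.5 = 3.11
  [2.25→8.25]: (5.69+0.73)/2 × 6 = 19.26
  [8.25→8.5]: (0.73+0.67)/2 × 0.25 = 0.175
  [8.5→9.5]: (0.67+0.48)/2 × 1 = 0.575
  Sum = 39.38625 mcg/mL·hr

AUC = 39.4 mcg/mL·hr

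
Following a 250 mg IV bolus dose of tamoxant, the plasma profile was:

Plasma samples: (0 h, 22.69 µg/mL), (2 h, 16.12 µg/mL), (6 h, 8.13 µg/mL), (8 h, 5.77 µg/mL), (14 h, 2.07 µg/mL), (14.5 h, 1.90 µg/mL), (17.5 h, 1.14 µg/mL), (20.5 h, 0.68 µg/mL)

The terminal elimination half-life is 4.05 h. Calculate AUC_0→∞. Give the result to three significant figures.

AUC = 137 µg/mL·h

Trapezoidal AUC_0→20.5:
  [0→2]: (22.69+16.12)/2 × 2 = 38.81
  [2→6]: (16.12+8.13)/2 × 4 = 48.5
  [6→8]: (8.13+5.77)/2 × 2 = 13.9
  [8→14]: (5.77+2.07)/2 × 6 = 23.52
  [14→14.5]: (2.07+1.90)/2 × 0.5 = 0.9925
  [14.5→17.5]: (1.90+1.14)/2 × 3 = 4.56
  [17.5→20.5]: (1.14+0.68)/2 × 3 = 2.73
  Sum = 133.0125 µg/mL·h
k_e = ln2 / t½ = 0.693147 / 4.05 = 0.1711 h^-1
Extrapolated tail: C_last / k_e = 0.68 / 0.1711 = 3.974
AUC_0→∞ = 133.0125 + 3.974 = 136.9865 µg/mL·h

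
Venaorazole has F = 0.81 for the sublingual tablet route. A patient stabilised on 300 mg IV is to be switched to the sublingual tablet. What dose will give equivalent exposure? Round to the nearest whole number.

D_sublingual = 370 mg

For equal systemic exposure: F × D_ev = D_iv
D_ev = D_iv / F = 300 / 0.81 = 370.37 mg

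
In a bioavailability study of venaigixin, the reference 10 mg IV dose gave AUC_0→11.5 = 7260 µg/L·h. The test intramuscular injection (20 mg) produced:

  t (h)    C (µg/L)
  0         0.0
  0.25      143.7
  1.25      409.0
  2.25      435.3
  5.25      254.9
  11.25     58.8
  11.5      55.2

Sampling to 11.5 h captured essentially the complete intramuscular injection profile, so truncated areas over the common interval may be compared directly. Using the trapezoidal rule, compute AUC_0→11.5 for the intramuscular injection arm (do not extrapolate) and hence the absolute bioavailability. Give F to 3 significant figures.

F = 0.186

Trapezoidal AUC_0→11.5 (intramuscular injection):
  [0→0.25]: (0.0+143.7)/2 × 0.25 = 17.9625
  [0.25→1.25]: (143.7+409.0)/2 × 1 = 276.35
  [1.25→2.25]: (409.0+435.3)/2 × 1 = 422.15
  [2.25→5.25]: (435.3+254.9)/2 × 3 = 1035.3
  [5.25→11.25]: (254.9+58.8)/2 × 6 = 941.1
  [11.25→11.5]: (58.8+55.2)/2 × 0.25 = 14.25
  Sum = 2707.1125 µg/L·h
F = (AUC_ev/D_ev)/(AUC_iv/D_iv) = (2707.1125/20)/(7260/10) = 135.356/726 = 0.1864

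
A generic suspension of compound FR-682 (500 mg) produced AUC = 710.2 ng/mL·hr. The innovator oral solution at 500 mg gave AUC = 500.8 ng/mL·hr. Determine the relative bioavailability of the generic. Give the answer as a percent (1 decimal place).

F_rel = 141.8%

F_rel = (AUC_test/D_test) / (AUC_ref/D_ref)
      = (710.2/500) / (500.8/500)
      = 1.4204 / 1.0016 = 1.4181 = 141.81%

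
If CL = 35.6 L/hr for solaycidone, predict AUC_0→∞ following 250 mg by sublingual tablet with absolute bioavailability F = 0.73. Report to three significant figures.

AUC = 5.13 mg/L·hr

AUC_0→∞ = F × Dose / CL
        = 0.73 × 250 / 35.6 = 5.1264 mg/L·hr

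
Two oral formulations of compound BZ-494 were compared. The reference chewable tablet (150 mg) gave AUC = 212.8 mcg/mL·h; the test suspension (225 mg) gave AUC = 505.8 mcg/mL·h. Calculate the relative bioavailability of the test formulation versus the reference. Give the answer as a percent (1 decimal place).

F_rel = 158.5%

F_rel = (AUC_test/D_test) / (AUC_ref/D_ref)
      = (505.8/225) / (212.8/150)
      = 2.248 / 1.41867 = 1.5846 = 158.46%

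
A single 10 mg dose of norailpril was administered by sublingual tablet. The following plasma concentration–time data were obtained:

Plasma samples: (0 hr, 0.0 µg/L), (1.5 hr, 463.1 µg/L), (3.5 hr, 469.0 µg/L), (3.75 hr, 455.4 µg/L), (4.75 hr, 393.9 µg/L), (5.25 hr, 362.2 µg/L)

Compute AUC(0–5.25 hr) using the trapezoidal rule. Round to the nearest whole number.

AUC = 2009 µg/L·hr

Trapezoidal AUC_0→5.25:
  [0→1.5]: (0.0+463.1)/2 × 1.5 = 347.325
  [1.5→3.5]: (463.1+469.0)/2 × 2 = 932.1
  [3.5→3.75]: (469.0+455.4)/2 × 0.25 = 115.55
  [3.75→4.75]: (455.4+393.9)/2 × 1 = 424.65
  [4.75→5.25]: (393.9+362.2)/2 × 0.5 = 189.025
  Sum = 2008.65 µg/L·hr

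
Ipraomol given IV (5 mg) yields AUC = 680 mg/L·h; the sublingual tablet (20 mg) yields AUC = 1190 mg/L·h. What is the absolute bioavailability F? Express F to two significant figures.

F = (AUC_ev / D_ev) / (AUC_iv / D_iv)
  = (1190/20) / (680/5)
  = 59.5 / 136 = 0.4375

F = 0.44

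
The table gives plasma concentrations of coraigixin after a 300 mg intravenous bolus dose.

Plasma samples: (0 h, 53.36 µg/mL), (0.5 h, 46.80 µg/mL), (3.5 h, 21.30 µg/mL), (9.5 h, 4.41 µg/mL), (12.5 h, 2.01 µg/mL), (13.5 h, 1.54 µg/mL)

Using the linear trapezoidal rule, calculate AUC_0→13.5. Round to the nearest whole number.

Trapezoidal AUC_0→13.5:
  [0→0.5]: (53.36+46.80)/2 × 0.5 = 25.04
  [0.5→3.5]: (46.80+21.30)/2 × 3 = 102.15
  [3.5→9.5]: (21.30+4.41)/2 × 6 = 77.13
  [9.5→12.5]: (4.41+2.01)/2 × 3 = 9.63
  [12.5→13.5]: (2.01+1.54)/2 × 1 = 1.775
  Sum = 215.725 µg/mL·h

AUC = 216 µg/mL·h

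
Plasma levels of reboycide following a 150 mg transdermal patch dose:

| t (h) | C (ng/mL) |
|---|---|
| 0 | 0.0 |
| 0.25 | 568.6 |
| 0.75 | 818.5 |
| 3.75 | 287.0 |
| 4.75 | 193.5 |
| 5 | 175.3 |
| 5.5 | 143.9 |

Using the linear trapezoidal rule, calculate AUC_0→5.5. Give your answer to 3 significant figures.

AUC = 2440 ng/mL·h

Trapezoidal AUC_0→5.5:
  [0→0.25]: (0.0+568.6)/2 × 0.25 = 71.075
  [0.25→0.75]: (568.6+818.5)/2 × 0.5 = 346.775
  [0.75→3.75]: (818.5+287.0)/2 × 3 = 1658.25
  [3.75→4.75]: (287.0+193.5)/2 × 1 = 240.25
  [4.75→5]: (193.5+175.3)/2 × 0.25 = 46.1
  [5→5.5]: (175.3+143.9)/2 × 0.5 = 79.8
  Sum = 2442.25 ng/mL·h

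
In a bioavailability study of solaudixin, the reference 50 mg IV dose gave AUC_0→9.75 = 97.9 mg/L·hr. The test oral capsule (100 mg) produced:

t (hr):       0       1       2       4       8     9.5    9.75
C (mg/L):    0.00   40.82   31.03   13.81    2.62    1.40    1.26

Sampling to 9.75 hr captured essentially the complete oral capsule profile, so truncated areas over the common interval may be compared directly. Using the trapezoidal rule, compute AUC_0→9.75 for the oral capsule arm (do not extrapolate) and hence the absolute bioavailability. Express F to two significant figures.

F = 0.70

Trapezoidal AUC_0→9.75 (oral capsule):
  [0→1]: (0.00+40.82)/2 × 1 = 20.41
  [1→2]: (40.82+31.03)/2 × 1 = 35.925
  [2→4]: (31.03+13.81)/2 × 2 = 44.84
  [4→8]: (13.81+2.62)/2 × 4 = 32.86
  [8→9.5]: (2.62+1.40)/2 × 1.5 = 3.015
  [9.5→9.75]: (1.40+1.26)/2 × 0.25 = 0.3325
  Sum = 137.3825 mg/L·hr
F = (AUC_ev/D_ev)/(AUC_iv/D_iv) = (137.3825/100)/(97.9/50) = 1.373825/1.958 = 0.7016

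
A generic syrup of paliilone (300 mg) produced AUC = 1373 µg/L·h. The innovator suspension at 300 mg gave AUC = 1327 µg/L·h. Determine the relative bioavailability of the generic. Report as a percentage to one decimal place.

F_rel = (AUC_test/D_test) / (AUC_ref/D_ref)
      = (1373/300) / (1327/300)
      = 4.57667 / 4.42333 = 1.0347 = 103.47%

F_rel = 103.5%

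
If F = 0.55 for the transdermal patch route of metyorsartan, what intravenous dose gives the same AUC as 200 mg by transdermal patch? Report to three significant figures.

Systemic exposure from an extravascular dose = F × D_ev, so the equivalent IV dose is F × D_ev.
D_iv = F × D_ev = 0.55 × 200 = 110 mg

D_iv = 110 mg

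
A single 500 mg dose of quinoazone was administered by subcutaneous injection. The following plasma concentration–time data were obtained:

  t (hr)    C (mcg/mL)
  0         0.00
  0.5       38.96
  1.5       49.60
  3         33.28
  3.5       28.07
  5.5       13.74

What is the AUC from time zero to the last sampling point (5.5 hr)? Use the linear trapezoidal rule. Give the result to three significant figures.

AUC = 173 mcg/mL·hr

Trapezoidal AUC_0→5.5:
  [0→0.5]: (0.00+38.96)/2 × 0.5 = 9.74
  [0.5→1.5]: (38.96+49.60)/2 × 1 = 44.28
  [1.5→3]: (49.60+33.28)/2 × 1.5 = 62.16
  [3→3.5]: (33.28+28.07)/2 × 0.5 = 15.3375
  [3.5→5.5]: (28.07+13.74)/2 × 2 = 41.81
  Sum = 173.3275 mcg/mL·hr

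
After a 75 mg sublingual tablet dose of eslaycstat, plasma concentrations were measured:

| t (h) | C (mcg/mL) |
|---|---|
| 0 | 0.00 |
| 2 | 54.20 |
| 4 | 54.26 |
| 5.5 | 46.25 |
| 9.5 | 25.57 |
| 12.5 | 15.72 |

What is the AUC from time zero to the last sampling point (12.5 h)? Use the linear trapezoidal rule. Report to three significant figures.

Trapezoidal AUC_0→12.5:
  [0→2]: (0.00+54.20)/2 × 2 = 54.2
  [2→4]: (54.20+54.26)/2 × 2 = 108.46
  [4→5.5]: (54.26+46.25)/2 × 1.5 = 75.3825
  [5.5→9.5]: (46.25+25.57)/2 × 4 = 143.64
  [9.5→12.5]: (25.57+15.72)/2 × 3 = 61.935
  Sum = 443.6175 mcg/mL·h

AUC = 444 mcg/mL·h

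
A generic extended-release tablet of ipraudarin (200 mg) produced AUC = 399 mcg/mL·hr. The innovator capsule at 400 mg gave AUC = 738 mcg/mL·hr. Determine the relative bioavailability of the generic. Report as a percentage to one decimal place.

F_rel = (AUC_test/D_test) / (AUC_ref/D_ref)
      = (399/200) / (738/400)
      = 1.995 / 1.845 = 1.0813 = 108.13%

F_rel = 108.1%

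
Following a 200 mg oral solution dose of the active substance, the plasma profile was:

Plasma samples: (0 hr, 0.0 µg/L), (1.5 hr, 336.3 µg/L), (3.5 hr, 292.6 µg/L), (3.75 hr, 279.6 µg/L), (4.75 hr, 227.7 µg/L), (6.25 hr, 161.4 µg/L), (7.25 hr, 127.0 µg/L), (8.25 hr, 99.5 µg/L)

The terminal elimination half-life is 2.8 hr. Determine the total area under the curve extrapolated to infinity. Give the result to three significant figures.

AUC = 2160 µg/L·hr

Trapezoidal AUC_0→8.25:
  [0→1.5]: (0.0+336.3)/2 × 1.5 = 252.225
  [1.5→3.5]: (336.3+292.6)/2 × 2 = 628.9
  [3.5→3.75]: (292.6+279.6)/2 × 0.25 = 71.525
  [3.75→4.75]: (279.6+227.7)/2 × 1 = 253.65
  [4.75→6.25]: (227.7+161.4)/2 × 1.5 = 291.825
  [6.25→7.25]: (161.4+127.0)/2 × 1 = 144.2
  [7.25→8.25]: (127.0+99.5)/2 × 1 = 113.25
  Sum = 1755.575 µg/L·hr
k_e = ln2 / t½ = 0.693147 / 2.8 = 0.2476 hr^-1
Extrapolated tail: C_last / k_e = 99.5 / 0.2476 = 401.858
AUC_0→∞ = 1755.575 + 401.858 = 2157.433 µg/L·hr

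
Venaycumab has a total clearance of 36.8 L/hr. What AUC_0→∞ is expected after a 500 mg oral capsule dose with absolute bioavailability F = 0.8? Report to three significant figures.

AUC = 10.9 mg/L·hr

AUC_0→∞ = F × Dose / CL
        = 0.8 × 500 / 36.8 = 10.8696 mg/L·hr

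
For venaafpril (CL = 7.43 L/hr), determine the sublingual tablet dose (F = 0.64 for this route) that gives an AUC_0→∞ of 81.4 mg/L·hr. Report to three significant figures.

Dose = CL × AUC_0→∞ / F
     = 7.43 × 81.4 / 0.64 = 945.003 mg

Dose = 945 mg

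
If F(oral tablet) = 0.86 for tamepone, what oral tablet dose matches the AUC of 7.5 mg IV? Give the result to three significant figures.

D_oral = 8.72 mg

For equal systemic exposure: F × D_ev = D_iv
D_ev = D_iv / F = 7.5 / 0.86 = 8.72093 mg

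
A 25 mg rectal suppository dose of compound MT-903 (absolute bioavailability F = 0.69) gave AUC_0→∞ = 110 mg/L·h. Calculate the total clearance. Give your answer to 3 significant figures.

CL = F × Dose / AUC_0→∞
   = 0.69 × 25 / 110 = 0.156818 L/h

CL = 0.157 L/h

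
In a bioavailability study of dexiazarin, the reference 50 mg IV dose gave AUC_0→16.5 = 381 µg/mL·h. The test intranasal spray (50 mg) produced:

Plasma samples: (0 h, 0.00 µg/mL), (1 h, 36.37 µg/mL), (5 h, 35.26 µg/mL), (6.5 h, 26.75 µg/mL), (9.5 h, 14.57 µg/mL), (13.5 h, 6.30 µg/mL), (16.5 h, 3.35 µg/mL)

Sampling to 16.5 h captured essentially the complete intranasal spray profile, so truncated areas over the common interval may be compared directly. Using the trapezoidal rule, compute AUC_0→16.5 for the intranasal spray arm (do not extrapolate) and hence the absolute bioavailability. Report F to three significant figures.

Trapezoidal AUC_0→16.5 (intranasal spray):
  [0→1]: (0.00+36.37)/2 × 1 = 18.185
  [1→5]: (36.37+35.26)/2 × 4 = 143.26
  [5→6.5]: (35.26+26.75)/2 × 1.5 = 46.5075
  [6.5→9.5]: (26.75+14.57)/2 × 3 = 61.98
  [9.5→13.5]: (14.57+6.30)/2 × 4 = 41.74
  [13.5→16.5]: (6.30+3.35)/2 × 3 = 14.475
  Sum = 326.1475 µg/mL·h
F = (AUC_ev/D_ev)/(AUC_iv/D_iv) = (326.1475/50)/(381/50) = 6.52295/7.62 = 0.8560

F = 0.856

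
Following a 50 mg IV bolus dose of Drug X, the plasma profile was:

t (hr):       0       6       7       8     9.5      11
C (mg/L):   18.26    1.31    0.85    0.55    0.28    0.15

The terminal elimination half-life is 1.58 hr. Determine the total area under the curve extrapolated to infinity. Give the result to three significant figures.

Trapezoidal AUC_0→11:
  [0→6]: (18.26+1.31)/2 × 6 = 58.71
  [6→7]: (1.31+0.85)/2 × 1 = 1.08
  [7→8]: (0.85+0.55)/2 × 1 = 0.7
  [8→9.5]: (0.55+0.28)/2 × 1.5 = 0.6225
  [9.5→11]: (0.28+0.15)/2 × 1.5 = 0.3225
  Sum = 61.435 mg/L·hr
k_e = ln2 / t½ = 0.693147 / 1.58 = 0.4387 hr^-1
Extrapolated tail: C_last / k_e = 0.15 / 0.4387 = 0.342
AUC_0→∞ = 61.435 + 0.342 = 61.777 mg/L·hr

AUC = 61.8 mg/L·hr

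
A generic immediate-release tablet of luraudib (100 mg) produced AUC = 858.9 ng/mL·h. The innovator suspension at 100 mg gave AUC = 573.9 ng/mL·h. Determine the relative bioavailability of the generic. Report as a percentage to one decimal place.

F_rel = (AUC_test/D_test) / (AUC_ref/D_ref)
      = (858.9/100) / (573.9/100)
      = 8.589 / 5.739 = 1.4966 = 149.66%

F_rel = 149.7%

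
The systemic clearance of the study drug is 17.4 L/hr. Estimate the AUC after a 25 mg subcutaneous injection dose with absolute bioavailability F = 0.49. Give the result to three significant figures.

AUC_0→∞ = F × Dose / CL
        = 0.49 × 25 / 17.4 = 0.704023 mg/L·hr

AUC = 0.704 mg/L·hr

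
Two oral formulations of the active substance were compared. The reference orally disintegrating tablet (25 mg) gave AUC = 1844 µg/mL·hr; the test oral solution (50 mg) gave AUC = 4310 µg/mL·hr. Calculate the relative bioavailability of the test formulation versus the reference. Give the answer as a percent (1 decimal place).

F_rel = (AUC_test/D_test) / (AUC_ref/D_ref)
      = (4310/50) / (1844/25)
      = 86.2 / 73.76 = 1.1687 = 116.87%

F_rel = 116.9%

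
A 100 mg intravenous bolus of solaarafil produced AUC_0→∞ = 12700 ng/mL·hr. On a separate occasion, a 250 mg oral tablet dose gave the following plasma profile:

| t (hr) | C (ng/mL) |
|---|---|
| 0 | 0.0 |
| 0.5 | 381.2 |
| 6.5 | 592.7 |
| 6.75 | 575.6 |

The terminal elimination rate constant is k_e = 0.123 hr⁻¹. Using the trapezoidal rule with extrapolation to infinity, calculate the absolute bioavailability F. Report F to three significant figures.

Trapezoidal AUC_0→6.75 (oral tablet):
  [0→0.5]: (0.0+381.2)/2 × 0.5 = 95.3
  [0.5→6.5]: (381.2+592.7)/2 × 6 = 2921.7
  [6.5→6.75]: (592.7+575.6)/2 × 0.25 = 146.0375
  Sum = 3163.0375 ng/mL·hr
Tail: C_last/k_e = 575.6/0.123 = 4679.675
AUC_0→∞ (oral tablet) = 3163.0375 + 4679.675 = 7842.7125 ng/mL·hr
F = (AUC_ev/D_ev)/(AUC_iv/D_iv) = (7842.7125/250)/(12700/100) = 31.37085/127 = 0.2470

F = 0.247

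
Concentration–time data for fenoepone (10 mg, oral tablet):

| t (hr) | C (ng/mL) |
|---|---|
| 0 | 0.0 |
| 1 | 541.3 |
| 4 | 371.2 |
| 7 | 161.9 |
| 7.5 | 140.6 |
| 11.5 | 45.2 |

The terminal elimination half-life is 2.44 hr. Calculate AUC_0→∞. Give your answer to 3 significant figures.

Trapezoidal AUC_0→11.5:
  [0→1]: (0.0+541.3)/2 × 1 = 270.65
  [1→4]: (541.3+371.2)/2 × 3 = 1368.75
  [4→7]: (371.2+161.9)/2 × 3 = 799.65
  [7→7.5]: (161.9+140.6)/2 × 0.5 = 75.625
  [7.5→11.5]: (140.6+45.2)/2 × 4 = 371.6
  Sum = 2886.275 ng/mL·hr
k_e = ln2 / t½ = 0.693147 / 2.44 = 0.2841 hr^-1
Extrapolated tail: C_last / k_e = 45.2 / 0.2841 = 159.099
AUC_0→∞ = 2886.275 + 159.099 = 3045.374 ng/mL·hr

AUC = 3050 ng/mL·hr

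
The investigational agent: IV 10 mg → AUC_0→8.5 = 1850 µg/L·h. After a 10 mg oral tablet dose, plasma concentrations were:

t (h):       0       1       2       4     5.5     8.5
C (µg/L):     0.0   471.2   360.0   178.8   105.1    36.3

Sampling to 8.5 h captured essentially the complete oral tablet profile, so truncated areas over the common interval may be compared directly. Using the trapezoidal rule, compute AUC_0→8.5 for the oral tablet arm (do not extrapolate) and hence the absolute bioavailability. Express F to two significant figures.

F = 0.87

Trapezoidal AUC_0→8.5 (oral tablet):
  [0→1]: (0.0+471.2)/2 × 1 = 235.6
  [1→2]: (471.2+360.0)/2 × 1 = 415.6
  [2→4]: (360.0+178.8)/2 × 2 = 538.8
  [4→5.5]: (178.8+105.1)/2 × 1.5 = 212.925
  [5.5→8.5]: (105.1+36.3)/2 × 3 = 212.1
  Sum = 1615.025 µg/L·h
F = (AUC_ev/D_ev)/(AUC_iv/D_iv) = (1615.025/10)/(1850/10) = 161.5025/185 = 0.8730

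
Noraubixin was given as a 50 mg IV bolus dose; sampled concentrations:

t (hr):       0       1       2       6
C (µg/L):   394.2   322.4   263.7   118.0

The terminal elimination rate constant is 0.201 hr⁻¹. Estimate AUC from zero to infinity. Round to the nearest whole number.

Trapezoidal AUC_0→6:
  [0→1]: (394.2+322.4)/2 × 1 = 358.3
  [1→2]: (322.4+263.7)/2 × 1 = 293.05
  [2→6]: (263.7+118.0)/2 × 4 = 763.4
  Sum = 1414.75 µg/L·hr
Extrapolated tail: C_last / k_e = 118.0 / 0.201 = 587.065
AUC_0→∞ = 1414.75 + 587.065 = 2001.815 µg/L·hr

AUC = 2002 µg/L·hr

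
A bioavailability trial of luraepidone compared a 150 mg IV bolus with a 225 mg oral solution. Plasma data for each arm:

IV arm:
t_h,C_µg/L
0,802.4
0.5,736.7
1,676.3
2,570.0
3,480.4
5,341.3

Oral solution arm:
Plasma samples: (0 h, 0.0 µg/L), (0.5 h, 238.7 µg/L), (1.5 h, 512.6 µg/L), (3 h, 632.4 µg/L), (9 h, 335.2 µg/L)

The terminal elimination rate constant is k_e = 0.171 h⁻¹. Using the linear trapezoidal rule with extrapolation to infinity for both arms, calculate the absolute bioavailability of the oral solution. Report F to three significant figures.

Trapezoidal AUC_0→5 (IV):
  [0→0.5]: (802.4+736.7)/2 × 0.5 = 384.775
  [0.5→1]: (736.7+676.3)/2 × 0.5 = 353.25
  [1→2]: (676.3+570.0)/2 × 1 = 623.15
  [2→3]: (570.0+480.4)/2 × 1 = 525.2
  [3→5]: (480.4+341.3)/2 × 2 = 821.7
  Sum = 2708.075 µg/L·h
IV tail: 341.3/0.171 = 1995.906; AUC_iv,0→∞ = 2708.075 + 1995.906 = 4703.981 µg/L·h
Trapezoidal AUC_0→9 (oral solution):
  [0→0.5]: (0.0+238.7)/2 × 0.5 = 59.675
  [0.5→1.5]: (238.7+512.6)/2 × 1 = 375.65
  [1.5→3]: (512.6+632.4)/2 × 1.5 = 858.75
  [3→9]: (632.4+335.2)/2 × 6 = 2902.8
  Sum = 4196.875 µg/L·h
oral solution tail: 335.2/0.171 = 1960.234; AUC_ev,0→∞ = 4196.875 + 1960.234 = 6157.109 µg/L·h
F = (AUC_ev/D_ev)/(AUC_iv/D_iv) = (6157.109/225)/(4703.981/150) = 27.3649/31.3599 = 0.8726

F = 0.873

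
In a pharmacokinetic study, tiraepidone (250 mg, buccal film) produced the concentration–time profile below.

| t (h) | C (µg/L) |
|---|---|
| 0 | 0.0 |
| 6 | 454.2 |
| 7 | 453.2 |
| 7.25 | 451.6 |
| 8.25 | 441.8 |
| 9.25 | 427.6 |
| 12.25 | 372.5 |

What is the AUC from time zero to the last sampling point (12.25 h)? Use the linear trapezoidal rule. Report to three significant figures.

AUC = 4010 µg/L·h

Trapezoidal AUC_0→12.25:
  [0→6]: (0.0+454.2)/2 × 6 = 1362.6
  [6→7]: (454.2+453.2)/2 × 1 = 453.7
  [7→7.25]: (453.2+451.6)/2 × 0.25 = 113.1
  [7.25→8.25]: (451.6+441.8)/2 × 1 = 446.7
  [8.25→9.25]: (441.8+427.6)/2 × 1 = 434.7
  [9.25→12.25]: (427.6+372.5)/2 × 3 = 1200.15
  Sum = 4010.95 µg/L·h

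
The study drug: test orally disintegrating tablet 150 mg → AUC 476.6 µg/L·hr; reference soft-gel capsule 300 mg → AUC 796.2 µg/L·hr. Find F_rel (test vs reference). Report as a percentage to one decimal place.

F_rel = (AUC_test/D_test) / (AUC_ref/D_ref)
      = (476.6/150) / (796.2/300)
      = 3.17733 / 2.654 = 1.1972 = 119.72%

F_rel = 119.7%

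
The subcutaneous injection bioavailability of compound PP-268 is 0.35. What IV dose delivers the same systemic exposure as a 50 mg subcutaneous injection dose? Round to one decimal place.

Systemic exposure from an extravascular dose = F × D_ev, so the equivalent IV dose is F × D_ev.
D_iv = F × D_ev = 0.35 × 50 = 17.5 mg

D_iv = 17.5 mg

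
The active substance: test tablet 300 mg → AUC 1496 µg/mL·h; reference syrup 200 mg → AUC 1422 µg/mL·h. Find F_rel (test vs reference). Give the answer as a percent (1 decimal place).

F_rel = (AUC_test/D_test) / (AUC_ref/D_ref)
      = (1496/300) / (1422/200)
      = 4.98667 / 7.11 = 0.7014 = 70.14%

F_rel = 70.1%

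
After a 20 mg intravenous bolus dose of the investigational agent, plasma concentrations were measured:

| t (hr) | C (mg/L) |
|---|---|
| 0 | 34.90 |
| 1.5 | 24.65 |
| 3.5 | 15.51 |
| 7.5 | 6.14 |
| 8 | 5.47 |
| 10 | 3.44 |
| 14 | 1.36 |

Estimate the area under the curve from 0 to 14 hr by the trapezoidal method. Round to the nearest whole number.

AUC = 150 mg/L·hr

Trapezoidal AUC_0→14:
  [0→1.5]: (34.90+24.65)/2 × 1.5 = 44.6625
  [1.5→3.5]: (24.65+15.51)/2 × 2 = 40.16
  [3.5→7.5]: (15.51+6.14)/2 × 4 = 43.3
  [7.5→8]: (6.14+5.47)/2 × 0.5 = 2.9025
  [8→10]: (5.47+3.44)/2 × 2 = 8.91
  [10→14]: (3.44+1.36)/2 × 4 = 9.6
  Sum = 149.535 mg/L·hr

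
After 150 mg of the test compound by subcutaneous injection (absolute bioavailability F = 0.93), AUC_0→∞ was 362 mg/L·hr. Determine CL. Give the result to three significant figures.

CL = F × Dose / AUC_0→∞
   = 0.93 × 150 / 362 = 0.385359 L/hr

CL = 0.385 L/hr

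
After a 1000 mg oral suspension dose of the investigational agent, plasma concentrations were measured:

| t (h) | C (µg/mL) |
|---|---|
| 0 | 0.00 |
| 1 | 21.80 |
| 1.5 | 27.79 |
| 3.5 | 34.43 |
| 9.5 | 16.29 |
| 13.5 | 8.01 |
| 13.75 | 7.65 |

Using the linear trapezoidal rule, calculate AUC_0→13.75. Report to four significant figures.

Trapezoidal AUC_0→13.75:
  [0→1]: (0.00+21.80)/2 × 1 = 10.9
  [1→1.5]: (21.80+27.79)/2 × 0.5 = 12.3975
  [1.5→3.5]: (27.79+34.43)/2 × 2 = 62.22
  [3.5→9.5]: (34.43+16.29)/2 × 6 = 152.16
  [9.5→13.5]: (16.29+8.01)/2 × 4 = 48.6
  [13.5→13.75]: (8.01+7.65)/2 × 0.25 = 1.9575
  Sum = 288.235 µg/mL·h

AUC = 288.2 µg/mL·h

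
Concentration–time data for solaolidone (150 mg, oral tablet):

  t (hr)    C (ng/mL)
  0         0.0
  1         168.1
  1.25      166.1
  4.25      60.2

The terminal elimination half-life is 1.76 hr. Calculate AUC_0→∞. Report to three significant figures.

AUC = 618 ng/mL·hr

Trapezoidal AUC_0→4.25:
  [0→1]: (0.0+168.1)/2 × 1 = 84.05
  [1→1.25]: (168.1+166.1)/2 × 0.25 = 41.775
  [1.25→4.25]: (166.1+60.2)/2 × 3 = 339.45
  Sum = 465.275 ng/mL·hr
k_e = ln2 / t½ = 0.693147 / 1.76 = 0.3938 hr^-1
Extrapolated tail: C_last / k_e = 60.2 / 0.3938 = 152.869
AUC_0→∞ = 465.275 + 152.869 = 618.144 ng/mL·hr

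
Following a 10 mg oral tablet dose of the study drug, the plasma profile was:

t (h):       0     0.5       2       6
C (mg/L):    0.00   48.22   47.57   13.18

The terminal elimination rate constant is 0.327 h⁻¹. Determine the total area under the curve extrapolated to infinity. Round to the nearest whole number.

AUC = 246 mg/L·h

Trapezoidal AUC_0→6:
  [0→0.5]: (0.00+48.22)/2 × 0.5 = 12.055
  [0.5→2]: (48.22+47.57)/2 × 1.5 = 71.8425
  [2→6]: (47.57+13.18)/2 × 4 = 121.5
  Sum = 205.3975 mg/L·h
Extrapolated tail: C_last / k_e = 13.18 / 0.327 = 40.306
AUC_0→∞ = 205.3975 + 40.306 = 245.7035 mg/L·h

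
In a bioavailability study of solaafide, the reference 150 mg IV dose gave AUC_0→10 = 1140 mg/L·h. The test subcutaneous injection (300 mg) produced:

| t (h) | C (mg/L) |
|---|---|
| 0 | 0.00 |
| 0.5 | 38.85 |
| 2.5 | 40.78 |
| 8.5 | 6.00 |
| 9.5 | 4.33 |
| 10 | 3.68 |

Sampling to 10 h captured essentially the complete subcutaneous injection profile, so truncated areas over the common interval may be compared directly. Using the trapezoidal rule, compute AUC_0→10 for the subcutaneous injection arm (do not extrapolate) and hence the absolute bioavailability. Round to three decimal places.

Trapezoidal AUC_0→10 (subcutaneous injection):
  [0→0.5]: (0.00+38.85)/2 × 0.5 = 9.7125
  [0.5→2.5]: (38.85+40.78)/2 × 2 = 79.63
  [2.5→8.5]: (40.78+6.00)/2 × 6 = 140.34
  [8.5→9.5]: (6.00+4.33)/2 × 1 = 5.165
  [9.5→10]: (4.33+3.68)/2 × 0.5 = 2.0025
  Sum = 236.85 mg/L·h
F = (AUC_ev/D_ev)/(AUC_iv/D_iv) = (236.85/300)/(1140/150) = 0.7895/7.6 = 0.1039

F = 0.104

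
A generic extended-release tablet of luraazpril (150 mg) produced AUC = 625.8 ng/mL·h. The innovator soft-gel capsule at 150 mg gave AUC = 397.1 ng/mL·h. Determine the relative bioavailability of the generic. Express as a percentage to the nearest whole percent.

F_rel = 158%

F_rel = (AUC_test/D_test) / (AUC_ref/D_ref)
      = (625.8/150) / (397.1/150)
      = 4.172 / 2.64733 = 1.5759 = 157.59%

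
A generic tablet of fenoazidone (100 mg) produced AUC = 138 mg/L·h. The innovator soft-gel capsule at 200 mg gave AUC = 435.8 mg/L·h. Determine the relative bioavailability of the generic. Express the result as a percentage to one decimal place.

F_rel = 63.3%

F_rel = (AUC_test/D_test) / (AUC_ref/D_ref)
      = (138/100) / (435.8/200)
      = 1.38 / 2.179 = 0.6333 = 63.33%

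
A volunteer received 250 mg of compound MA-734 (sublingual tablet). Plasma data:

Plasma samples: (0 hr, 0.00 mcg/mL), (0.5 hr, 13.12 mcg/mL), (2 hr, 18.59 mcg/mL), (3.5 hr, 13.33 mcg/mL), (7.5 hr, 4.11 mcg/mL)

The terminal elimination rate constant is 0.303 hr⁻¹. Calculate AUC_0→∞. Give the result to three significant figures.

Trapezoidal AUC_0→7.5:
  [0→0.5]: (0.00+13.12)/2 × 0.5 = 3.28
  [0.5→2]: (13.12+18.59)/2 × 1.5 = 23.7825
  [2→3.5]: (18.59+13.33)/2 × 1.5 = 23.94
  [3.5→7.5]: (13.33+4.11)/2 × 4 = 34.88
  Sum = 85.8825 mcg/mL·hr
Extrapolated tail: C_last / k_e = 4.11 / 0.303 = 13.564
AUC_0→∞ = 85.8825 + 13.564 = 99.4465 mcg/mL·hr

AUC = 99.4 mcg/mL·hr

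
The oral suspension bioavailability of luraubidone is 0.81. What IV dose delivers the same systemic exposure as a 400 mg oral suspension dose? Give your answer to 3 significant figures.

Systemic exposure from an extravascular dose = F × D_ev, so the equivalent IV dose is F × D_ev.
D_iv = F × D_ev = 0.81 × 400 = 324 mg

D_iv = 324 mg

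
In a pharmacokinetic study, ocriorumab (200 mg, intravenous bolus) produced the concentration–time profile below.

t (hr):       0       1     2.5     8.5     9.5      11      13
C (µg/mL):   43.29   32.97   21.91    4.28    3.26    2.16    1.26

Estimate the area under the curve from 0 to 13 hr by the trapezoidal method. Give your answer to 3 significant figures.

AUC = 169 µg/mL·hr

Trapezoidal AUC_0→13:
  [0→1]: (43.29+32.97)/2 × 1 = 38.13
  [1→2.5]: (32.97+21.91)/2 × 1.5 = 41.16
  [2.5→8.5]: (21.91+4.28)/2 × 6 = 78.57
  [8.5→9.5]: (4.28+3.26)/2 × 1 = 3.77
  [9.5→11]: (3.26+2.16)/2 × 1.5 = 4.065
  [11→13]: (2.16+1.26)/2 × 2 = 3.42
  Sum = 169.115 µg/mL·hr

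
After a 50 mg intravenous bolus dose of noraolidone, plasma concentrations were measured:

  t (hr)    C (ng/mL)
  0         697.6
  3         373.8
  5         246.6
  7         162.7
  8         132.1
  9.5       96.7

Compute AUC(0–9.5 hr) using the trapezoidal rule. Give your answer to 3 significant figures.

Trapezoidal AUC_0→9.5:
  [0→3]: (697.6+373.8)/2 × 3 = 1607.1
  [3→5]: (373.8+246.6)/2 × 2 = 620.4
  [5→7]: (246.6+162.7)/2 × 2 = 409.3
  [7→8]: (162.7+132.1)/2 × 1 = 147.4
  [8→9.5]: (132.1+96.7)/2 × 1.5 = 171.6
  Sum = 2955.8 ng/mL·hr

AUC = 2960 ng/mL·hr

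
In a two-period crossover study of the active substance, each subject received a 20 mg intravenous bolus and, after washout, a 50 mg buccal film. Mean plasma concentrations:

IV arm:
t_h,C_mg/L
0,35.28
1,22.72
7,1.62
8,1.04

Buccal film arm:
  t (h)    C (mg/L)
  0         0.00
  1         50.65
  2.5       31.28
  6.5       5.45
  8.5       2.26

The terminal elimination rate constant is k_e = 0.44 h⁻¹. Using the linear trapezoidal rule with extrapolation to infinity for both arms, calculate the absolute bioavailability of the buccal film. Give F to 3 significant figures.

F = 0.655

Trapezoidal AUC_0→8 (IV):
  [0→1]: (35.28+22.72)/2 × 1 = 29.0
  [1→7]: (22.72+1.62)/2 × 6 = 73.02
  [7→8]: (1.62+1.04)/2 × 1 = 1.33
  Sum = 103.35 mg/L·h
IV tail: 1.04/0.44 = 2.364; AUC_iv,0→∞ = 103.35 + 2.364 = 105.714 mg/L·h
Trapezoidal AUC_0→8.5 (buccal film):
  [0→1]: (0.00+50.65)/2 × 1 = 25.325
  [1→2.5]: (50.65+31.28)/2 × 1.5 = 61.4475
  [2.5→6.5]: (31.28+5.45)/2 × 4 = 73.46
  [6.5→8.5]: (5.45+2.26)/2 × 2 = 7.71
  Sum = 167.9425 mg/L·h
buccal film tail: 2.26/0.44 = 5.136; AUC_ev,0→∞ = 167.9425 + 5.136 = 173.0785 mg/L·h
F = (AUC_ev/D_ev)/(AUC_iv/D_iv) = (173.0785/50)/(105.714/20) = 3.46157/5.2857 = 0.6549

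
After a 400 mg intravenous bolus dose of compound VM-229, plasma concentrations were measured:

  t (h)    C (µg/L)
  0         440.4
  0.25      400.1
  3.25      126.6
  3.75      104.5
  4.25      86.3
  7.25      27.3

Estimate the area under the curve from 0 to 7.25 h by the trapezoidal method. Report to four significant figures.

AUC = 1171 µg/L·h

Trapezoidal AUC_0→7.25:
  [0→0.25]: (440.4+400.1)/2 × 0.25 = 105.0625
  [0.25→3.25]: (400.1+126.6)/2 × 3 = 790.05
  [3.25→3.75]: (126.6+104.5)/2 × 0.5 = 57.775
  [3.75→4.25]: (104.5+86.3)/2 × 0.5 = 47.7
  [4.25→7.25]: (86.3+27.3)/2 × 3 = 170.4
  Sum = 1170.9875 µg/L·h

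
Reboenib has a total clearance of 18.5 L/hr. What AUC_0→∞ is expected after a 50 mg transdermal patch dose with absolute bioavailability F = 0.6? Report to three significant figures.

AUC_0→∞ = F × Dose / CL
        = 0.6 × 50 / 18.5 = 1.62162 mg/L·hr

AUC = 1.62 mg/L·hr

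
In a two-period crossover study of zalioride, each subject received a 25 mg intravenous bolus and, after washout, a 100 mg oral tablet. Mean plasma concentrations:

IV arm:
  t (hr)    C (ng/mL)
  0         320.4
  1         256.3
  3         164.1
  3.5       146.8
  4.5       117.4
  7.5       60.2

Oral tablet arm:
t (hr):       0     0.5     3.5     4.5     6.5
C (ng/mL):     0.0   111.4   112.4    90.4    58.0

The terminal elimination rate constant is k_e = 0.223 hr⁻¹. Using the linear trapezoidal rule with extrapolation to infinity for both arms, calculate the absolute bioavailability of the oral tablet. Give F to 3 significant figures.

F = 0.150

Trapezoidal AUC_0→7.5 (IV):
  [0→1]: (320.4+256.3)/2 × 1 = 288.35
  [1→3]: (256.3+164.1)/2 × 2 = 420.4
  [3→3.5]: (164.1+146.8)/2 × 0.5 = 77.725
  [3.5→4.5]: (146.8+117.4)/2 × 1 = 132.1
  [4.5→7.5]: (117.4+60.2)/2 × 3 = 266.4
  Sum = 1184.975 ng/mL·hr
IV tail: 60.2/0.223 = 269.955; AUC_iv,0→∞ = 1184.975 + 269.955 = 1454.93 ng/mL·hr
Trapezoidal AUC_0→6.5 (oral tablet):
  [0→0.5]: (0.0+111.4)/2 × 0.5 = 27.85
  [0.5→3.5]: (111.4+112.4)/2 × 3 = 335.7
  [3.5→4.5]: (112.4+90.4)/2 × 1 = 101.4
  [4.5→6.5]: (90.4+58.0)/2 × 2 = 148.4
  Sum = 613.35 ng/mL·hr
oral tablet tail: 58.0/0.223 = 260.090; AUC_ev,0→∞ = 613.35 + 260.090 = 873.44 ng/mL·hr
F = (AUC_ev/D_ev)/(AUC_iv/D_iv) = (873.44/100)/(1454.93/25) = 8.7344/58.1972 = 0.1501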